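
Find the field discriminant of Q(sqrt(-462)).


For K = Q(sqrt(d)) with d squarefree: disc(K) = d if d = 1 mod 4, and disc(K) = 4d if d = 2 or 3 mod 4.
Here d = -462, and d mod 4 = 2.
d = 2 mod 4, not 1 (O_K = Z[sqrt(d)]), so disc(K) = 4d = 4 * (-462) = -1848

-1848


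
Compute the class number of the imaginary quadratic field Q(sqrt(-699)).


K = Q(sqrt(-699)). d mod 4 = 1, so D = disc(K) = d = -699
h(K) equals the number of primitive reduced positive-definite forms (a, b, c) = a*x^2 + b*x*y + c*y^2 with b^2 - 4ac = D,
where reduced means |b| <= a <= c, with b >= 0 whenever |b| = a or a = c, and primitive means gcd(a, b, c) = 1.
Reduced forces 3a^2 <= |D| = 699, so 1 <= a <= 15; b must have the parity of D, and c = (b^2 - D)/(4a) must be an integer >= a.
Enumerate a = 1..15, b in [-a, a]:
  a=1: (1, 1, 175)  [1]
  a=2: none
  a=3: (3, 3, 59)  [1]
  a=4: none
  a=5: (5, -1, 35), (5, 1, 35)  [2]
  a=6: none
  a=7: (7, -1, 25), (7, 1, 25)  [2]
  a=8..10: none
  a=11: (11, -7, 17), (11, 7, 17)  [2]
  a=12: none
  a=13: (13, -9, 15), (13, 9, 15)  [2]
  a=14..15: none
Total reduced forms: 1 + 1 + 2 + 2 + 2 + 2 = 10
h = 10

10


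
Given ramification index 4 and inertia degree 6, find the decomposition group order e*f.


|D_P| = e * f
= 4 * 6
= 24

24


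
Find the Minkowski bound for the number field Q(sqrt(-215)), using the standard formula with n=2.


d = -215, d mod 4 = 1, so disc(K) = d = -215; |disc(K)| = 215
Imaginary quadratic field, so n = 2, s = r2 = 1, r1 = 0
M = (n!/n^n) * (4/pi)^s * sqrt(|disc(K)|) = (2!/2^2) * (4/pi)^1 * sqrt(215)
= 0.5 * 1.273240 * 14.662878
= 9.3347

9.3347


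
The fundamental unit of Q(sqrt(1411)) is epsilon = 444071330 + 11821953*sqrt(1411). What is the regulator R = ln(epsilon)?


epsilon = 444071330 + 11821953*sqrt(1411)
= 8.8814e+08
R = ln(8.8814e+08)
= 20.6046

20.6046


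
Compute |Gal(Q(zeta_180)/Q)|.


|Gal(Q(zeta_180)/Q)| = phi(180)
= 48

48


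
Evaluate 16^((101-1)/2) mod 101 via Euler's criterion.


p = 101 is prime and the exponent is (p-1)/2 = 50, so by Euler's criterion 16^50 = (16/101) = +1 or -1 mod 101.
Compute by square-and-multiply:
  50 = 32 + 16 + 2 (binary 110010)
  Repeated squaring mod 101: 16^1 = 16, 16^2 = 54, 16^4 = 88, 16^8 = 68, 16^16 = 79, 16^32 = 80
  16^50 = 16^32 * 16^16 * 16^2 = 80 * 79 * 54 mod 101
    80 * 79 = 6320 = 58 mod 101
    58 * 54 = 3132 = 1 mod 101
  16^50 = 1 mod 101
Result 1: 16 is a quadratic residue mod 101.
16^50 mod 101 = 1

1


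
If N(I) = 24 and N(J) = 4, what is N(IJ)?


N(IJ) = N(I) * N(J)
= 24 * 4
= 96

96


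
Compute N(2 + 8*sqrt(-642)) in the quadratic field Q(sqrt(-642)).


N(a + b*sqrt(d)) = a^2 - d*b^2
= (2)^2 - (-642)*(8)^2
= 4 + 41088
= 41092

41092


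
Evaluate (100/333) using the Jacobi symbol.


Compute (100/333) via quadratic reciprocity:
  pull out 2: (2/333) = -1  (since 333 mod 8 = 5)
  pull out 2: (2/333) = -1  (since 333 mod 8 = 5)
  reciprocity: (25/333) -> +(333/25)
  reduce: (8/25)
  pull out 2: (2/25) = +1  (since 25 mod 8 = 1)
  pull out 2: (2/25) = +1  (since 25 mod 8 = 1)
  pull out 2: (2/25) = +1  (since 25 mod 8 = 1)
  (1/25) = 1
Product of signs = 1

1


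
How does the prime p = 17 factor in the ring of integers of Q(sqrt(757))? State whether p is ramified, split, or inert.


K = Q(sqrt(757)). Since d mod 4 = 1, disc(K) = 757.
Check p | disc: 757 mod 17 = 9.
p does not divide disc. Compute Legendre symbol (d/p):
9^((17-1)/2) mod 17 = 1
(d/p) = 1, so p splits: (p) = P*P' with e=1, f=1, g=2.
Therefore p is split.

split


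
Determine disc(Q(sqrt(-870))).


For K = Q(sqrt(d)) with d squarefree: disc(K) = d if d = 1 mod 4, and disc(K) = 4d if d = 2 or 3 mod 4.
Here d = -870, and d mod 4 = 2.
d = 2 mod 4, not 1 (O_K = Z[sqrt(d)]), so disc(K) = 4d = 4 * (-870) = -3480

-3480


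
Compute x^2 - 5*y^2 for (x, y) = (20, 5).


x^2 - d*y^2
= 20^2 - 5*5^2
= 400 - 125
= 275

275


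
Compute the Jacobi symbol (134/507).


Compute (134/507) via quadratic reciprocity:
  pull out 2: (2/507) = -1  (since 507 mod 8 = 3)
  reciprocity: (67/507) -> -(507/67)
  reduce: (38/67)
  pull out 2: (2/67) = -1  (since 67 mod 8 = 3)
  reciprocity: (19/67) -> -(67/19)
  reduce: (10/19)
  pull out 2: (2/19) = -1  (since 19 mod 8 = 3)
  reciprocity: (5/19) -> +(19/5)
  reduce: (4/5)
  pull out 2: (2/5) = -1  (since 5 mod 8 = 5)
  pull out 2: (2/5) = -1  (since 5 mod 8 = 5)
  (1/5) = 1
Product of signs = -1

-1


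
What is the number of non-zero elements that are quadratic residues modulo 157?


For prime p, the number of non-zero quadratic residues is (p-1)/2.
= (157-1)/2
= 78

78


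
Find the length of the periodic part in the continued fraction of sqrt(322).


Run the CF algorithm for sqrt(322).
a_0 = floor(sqrt(322)) = 17; set m_0=0, q_0=1.
Recurrence: m' = q*a - m,  q' = (d - m'^2)/q,  a' = floor((a_0 + m')/q').
  step 1: m=17, q=33, a=1
  step 2: m=16, q=2, a=16
  step 3: m=16, q=33, a=1
  step 4: m=17, q=1, a=34
a_4 = 2*a_0 = 34, so the period closes here.
sqrt(322) = [17; 1, 16, 1, 34]
Period length = 4

4


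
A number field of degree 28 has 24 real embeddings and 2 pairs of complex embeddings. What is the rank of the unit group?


By Dirichlet's unit theorem:
rank = r1 + r2 - 1
= 24 + 2 - 1
= 25

25


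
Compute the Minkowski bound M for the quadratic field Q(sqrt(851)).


d = 851, d mod 4 = 3, so disc(K) = 4d = 3404; |disc(K)| = 3404
Real quadratic field, so n = 2, s = r2 = 0, r1 = 2
M = (n!/n^n) * (4/pi)^s * sqrt(|disc(K)|) = (2!/2^2) * (4/pi)^0 * sqrt(3404)
= 0.5 * 1.000000 * 58.343809
= 29.1719

29.1719


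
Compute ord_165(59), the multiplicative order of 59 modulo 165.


We want ord_165(59), the smallest k >= 1 with 59^k = 1 mod 165.
n = 165 = 3 * 5 * 11, phi(165) = 80; the order divides phi(n).
Divisors of 80: 1, 2, 4, 5, 8, 10, 16, 20, 40, 80
Repeated squaring mod 165: 59^1 = 59, 59^2 = 16, 59^4 = 91, 59^8 = 31, 59^16 = 136, 59^32 = 16, 59^64 = 91
Test divisors in increasing order:
  k=1: 59^1 = 59 mod 165
  k=2: 59^2 = 16 mod 165
  k=4: 59^4 = 91 mod 165
  k=5: 59^5 = 91 * 59 = 89 mod 165
  k=8: 59^8 = 31 mod 165
  k=10: 59^10 = 31 * 16 = 1 mod 165  <- first divisor giving 1
Order = 10

10


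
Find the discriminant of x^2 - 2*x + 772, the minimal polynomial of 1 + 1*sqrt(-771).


The element 1 + 1*sqrt(-771) has minimal polynomial:
x^2 - 2*x + 772
Discriminant = (-2)^2 - 4*(772)
= 4 - 3088
= -3084

-3084


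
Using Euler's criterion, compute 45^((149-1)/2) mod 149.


p = 149 is prime and the exponent is (p-1)/2 = 74, so by Euler's criterion 45^74 = (45/149) = +1 or -1 mod 149.
Compute by square-and-multiply:
  74 = 64 + 8 + 2 (binary 1001010)
  Repeated squaring mod 149: 45^1 = 45, 45^2 = 88, 45^4 = 145, 45^8 = 16, 45^16 = 107, 45^32 = 125, 45^64 = 129
  45^74 = 45^64 * 45^8 * 45^2 = 129 * 16 * 88 mod 149
    129 * 16 = 2064 = 127 mod 149
    127 * 88 = 11176 = 1 mod 149
  45^74 = 1 mod 149
Result 1: 45 is a quadratic residue mod 149.
45^74 mod 149 = 1

1


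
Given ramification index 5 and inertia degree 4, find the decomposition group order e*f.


|D_P| = e * f
= 5 * 4
= 20

20


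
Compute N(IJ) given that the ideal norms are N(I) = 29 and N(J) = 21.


N(IJ) = N(I) * N(J)
= 29 * 21
= 609

609


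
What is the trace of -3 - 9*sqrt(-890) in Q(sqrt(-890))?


Tr(a + b*sqrt(d)) = (a + b*sqrt(d)) + (a - b*sqrt(d)) = 2a
= 2 * (-3)
= -6

-6


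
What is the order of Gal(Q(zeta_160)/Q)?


|Gal(Q(zeta_160)/Q)| = phi(160)
= 64

64


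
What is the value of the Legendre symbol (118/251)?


p = 251 is prime, so compute (118/251) with the reciprocity algorithm (Jacobi-symbol steps: pull out 2s via (2/n), flip via reciprocity, reduce):
  pull out 2: (2/251) = -1  (since 251 mod 8 = 3)
  reciprocity: (59/251) -> -(251/59)
  reduce: (15/59)
  reciprocity: (15/59) -> -(59/15)
  reduce: (14/15)
  pull out 2: (2/15) = +1  (since 15 mod 8 = 7)
  reciprocity: (7/15) -> -(15/7)
  reduce: (1/7)
  (1/7) = 1
Product of signs = 1
(118/251) = 1

1


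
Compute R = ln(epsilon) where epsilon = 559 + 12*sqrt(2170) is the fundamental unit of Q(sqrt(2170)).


epsilon = 559 + 12*sqrt(2170)
= 1117.9991
R = ln(1117.9991)
= 7.0193

7.0193


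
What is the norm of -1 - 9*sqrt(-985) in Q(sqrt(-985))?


N(a + b*sqrt(d)) = a^2 - d*b^2
= (-1)^2 - (-985)*(-9)^2
= 1 + 79785
= 79786

79786


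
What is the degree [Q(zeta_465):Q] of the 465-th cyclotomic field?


The degree equals Euler's totient phi(465).
465 = 3 * 5 * 31
phi(465) = 240

240


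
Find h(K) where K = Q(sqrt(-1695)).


K = Q(sqrt(-1695)). d mod 4 = 1, so D = disc(K) = d = -1695
h(K) equals the number of primitive reduced positive-definite forms (a, b, c) = a*x^2 + b*x*y + c*y^2 with b^2 - 4ac = D,
where reduced means |b| <= a <= c, with b >= 0 whenever |b| = a or a = c, and primitive means gcd(a, b, c) = 1.
Reduced forces 3a^2 <= |D| = 1695, so 1 <= a <= 23; b must have the parity of D, and c = (b^2 - D)/(4a) must be an integer >= a.
Enumerate a = 1..23, b in [-a, a]:
  a=1: (1, 1, 424)  [1]
  a=2: (2, -1, 212), (2, 1, 212)  [2]
  a=3: (3, 3, 142)  [1]
  a=4: (4, -1, 106), (4, 1, 106)  [2]
  a=5: (5, 5, 86)  [1]
  a=6: (6, -3, 71), (6, 3, 71)  [2]
  a=7: none
  a=8: (8, -1, 53), (8, 1, 53)  [2]
  a=9: none
  a=10: (10, -5, 43), (10, 5, 43)  [2]
  a=11: none
  a=12: (12, -9, 37), (12, 9, 37)  [2]
  a=13..14: none
  a=15: (15, 15, 32)  [1]
  a=16: (16, -15, 30), (16, 15, 30)  [2]
  a=17..19: none
  a=20: (20, -15, 24), (20, 15, 24)  [2]
  a=21..23: none
Total reduced forms: 1 + 2 + 1 + 2 + 1 + 2 + 2 + 2 + 2 + 1 + 2 + 2 = 20
h = 20

20


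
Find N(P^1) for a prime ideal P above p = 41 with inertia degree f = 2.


N(P^a) = p^(a*f)
= 41^(1*2)
= 41^2
= 1681

1681


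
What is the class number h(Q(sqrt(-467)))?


K = Q(sqrt(-467)). d mod 4 = 1, so D = disc(K) = d = -467
h(K) equals the number of primitive reduced positive-definite forms (a, b, c) = a*x^2 + b*x*y + c*y^2 with b^2 - 4ac = D,
where reduced means |b| <= a <= c, with b >= 0 whenever |b| = a or a = c, and primitive means gcd(a, b, c) = 1.
Reduced forces 3a^2 <= |D| = 467, so 1 <= a <= 12; b must have the parity of D, and c = (b^2 - D)/(4a) must be an integer >= a.
Enumerate a = 1..12, b in [-a, a]:
  a=1: (1, 1, 117)  [1]
  a=2: none
  a=3: (3, -1, 39), (3, 1, 39)  [2]
  a=4..6: none
  a=7: (7, -3, 17), (7, 3, 17)  [2]
  a=8: none
  a=9: (9, -1, 13), (9, 1, 13)  [2]
  a=10..12: none
Total reduced forms: 1 + 2 + 2 + 2 = 7
h = 7

7


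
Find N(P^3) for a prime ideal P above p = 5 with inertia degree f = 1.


N(P^a) = p^(a*f)
= 5^(3*1)
= 5^3
= 125

125


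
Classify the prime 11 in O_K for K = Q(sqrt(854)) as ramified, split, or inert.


K = Q(sqrt(854)). Since d mod 4 = 2, disc(K) = 3416.
Check p | disc: 3416 mod 11 = 6.
p does not divide disc. Compute Legendre symbol (d/p):
7^((11-1)/2) mod 11 = -1
(d/p) = -1, so p is inert: (p) stays prime with e=1, f=2, g=1.
Therefore p is inert.

inert


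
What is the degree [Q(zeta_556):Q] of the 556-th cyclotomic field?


The degree equals Euler's totient phi(556).
556 = 2^2 * 139
phi(556) = 276

276


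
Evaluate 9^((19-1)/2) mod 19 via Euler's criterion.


p = 19 is prime and the exponent is (p-1)/2 = 9, so by Euler's criterion 9^9 = (9/19) = +1 or -1 mod 19.
Compute by square-and-multiply:
  9 = 8 + 1 (binary 1001)
  Repeated squaring mod 19: 9^1 = 9, 9^2 = 5, 9^4 = 6, 9^8 = 17
  9^9 = 9^8 * 9^1 = 17 * 9 mod 19
    17 * 9 = 153 = 1 mod 19
  9^9 = 1 mod 19
Result 1: 9 is a quadratic residue mod 19.
9^9 mod 19 = 1

1


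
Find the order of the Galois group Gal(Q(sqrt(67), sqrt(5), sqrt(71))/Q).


The 3 square roots of distinct primes are multiplicatively independent over Q,
so [K:Q] = 2^3 and Gal(K/Q) is isomorphic to (Z/2Z)^3.
|Gal| = 2^3 = 8

8


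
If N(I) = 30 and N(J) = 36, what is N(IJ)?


N(IJ) = N(I) * N(J)
= 30 * 36
= 1080

1080


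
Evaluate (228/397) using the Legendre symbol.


p = 397 is prime, so compute (228/397) with the reciprocity algorithm (Jacobi-symbol steps: pull out 2s via (2/n), flip via reciprocity, reduce):
  pull out 2: (2/397) = -1  (since 397 mod 8 = 5)
  pull out 2: (2/397) = -1  (since 397 mod 8 = 5)
  reciprocity: (57/397) -> +(397/57)
  reduce: (55/57)
  reciprocity: (55/57) -> +(57/55)
  reduce: (2/55)
  pull out 2: (2/55) = +1  (since 55 mod 8 = 7)
  (1/55) = 1
Product of signs = 1
(228/397) = 1

1


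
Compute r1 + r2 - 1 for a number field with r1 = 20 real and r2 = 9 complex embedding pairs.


By Dirichlet's unit theorem:
rank = r1 + r2 - 1
= 20 + 9 - 1
= 28

28


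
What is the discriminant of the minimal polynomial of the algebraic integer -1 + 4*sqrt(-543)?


The element -1 + 4*sqrt(-543) has minimal polynomial:
x^2 + 2*x + 8689
Discriminant = (2)^2 - 4*(8689)
= 4 - 34756
= -34752

-34752


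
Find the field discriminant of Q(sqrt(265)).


For K = Q(sqrt(d)) with d squarefree: disc(K) = d if d = 1 mod 4, and disc(K) = 4d if d = 2 or 3 mod 4.
Here d = 265, and d mod 4 = 1.
d = 1 mod 4 (O_K = Z[(1+sqrt(d))/2]), so disc(K) = d = 265

265


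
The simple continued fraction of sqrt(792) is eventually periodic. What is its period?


Run the CF algorithm for sqrt(792).
a_0 = floor(sqrt(792)) = 28; set m_0=0, q_0=1.
Recurrence: m' = q*a - m,  q' = (d - m'^2)/q,  a' = floor((a_0 + m')/q').
  step 1: m=28, q=8, a=7
  step 2: m=28, q=1, a=56
a_2 = 2*a_0 = 56, so the period closes here.
sqrt(792) = [28; 7, 56]
Period length = 2

2


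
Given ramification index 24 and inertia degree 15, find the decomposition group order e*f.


|D_P| = e * f
= 24 * 15
= 360

360


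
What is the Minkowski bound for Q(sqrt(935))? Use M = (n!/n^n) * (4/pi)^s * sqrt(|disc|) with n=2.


d = 935, d mod 4 = 3, so disc(K) = 4d = 3740; |disc(K)| = 3740
Real quadratic field, so n = 2, s = r2 = 0, r1 = 2
M = (n!/n^n) * (4/pi)^s * sqrt(|disc(K)|) = (2!/2^2) * (4/pi)^0 * sqrt(3740)
= 0.5 * 1.000000 * 61.155539
= 30.5778

30.5778


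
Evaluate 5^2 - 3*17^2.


x^2 - d*y^2
= 5^2 - 3*17^2
= 25 - 867
= -842

-842


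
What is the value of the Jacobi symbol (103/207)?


Compute (103/207) via quadratic reciprocity:
  reciprocity: (103/207) -> -(207/103)
  reduce: (1/103)
  (1/103) = 1
Product of signs = -1

-1


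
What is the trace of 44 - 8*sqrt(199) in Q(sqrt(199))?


Tr(a + b*sqrt(d)) = (a + b*sqrt(d)) + (a - b*sqrt(d)) = 2a
= 2 * (44)
= 88

88


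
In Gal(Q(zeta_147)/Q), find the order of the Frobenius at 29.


The Frobenius at p in Gal(Q(zeta_n)/Q) = (Z/nZ)* is the class of p, so its order is ord_147(29), the smallest k >= 1 with 29^k = 1 mod 147.
n = 147 = 3 * 7^2, phi(147) = 84; the order divides phi(n).
Divisors of 84: 1, 2, 3, 4, 6, 7, 12, 14, 21, 28, 42, 84
Repeated squaring mod 147: 29^1 = 29, 29^2 = 106, 29^4 = 64, 29^8 = 127, 29^16 = 106, 29^32 = 64, 29^64 = 127
Test divisors in increasing order:
  k=1: 29^1 = 29 mod 147
  k=2: 29^2 = 106 mod 147
  k=3: 29^3 = 106 * 29 = 134 mod 147
  k=4: 29^4 = 64 mod 147
  k=6: 29^6 = 64 * 106 = 22 mod 147
  k=7: 29^7 = 64 * 106 * 29 = 50 mod 147
  k=12: 29^12 = 127 * 64 = 43 mod 147
  k=14: 29^14 = 127 * 64 * 106 = 1 mod 147  <- first divisor giving 1
Order = 14

14


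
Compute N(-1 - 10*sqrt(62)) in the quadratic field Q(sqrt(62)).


N(a + b*sqrt(d)) = a^2 - d*b^2
= (-1)^2 - (62)*(-10)^2
= 1 - 6200
= -6199

-6199


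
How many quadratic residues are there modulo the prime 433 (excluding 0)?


For prime p, the number of non-zero quadratic residues is (p-1)/2.
= (433-1)/2
= 216

216


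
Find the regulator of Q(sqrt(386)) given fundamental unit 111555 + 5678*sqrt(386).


epsilon = 111555 + 5678*sqrt(386)
= 223110.0000
R = ln(223110.0000)
= 12.3154

12.3154


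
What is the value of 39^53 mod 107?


p = 107 is prime and the exponent is (p-1)/2 = 53, so by Euler's criterion 39^53 = (39/107) = +1 or -1 mod 107.
Compute by square-and-multiply:
  53 = 32 + 16 + 4 + 1 (binary 110101)
  Repeated squaring mod 107: 39^1 = 39, 39^2 = 23, 39^4 = 101, 39^8 = 36, 39^16 = 12, 39^32 = 37
  39^53 = 39^32 * 39^16 * 39^4 * 39^1 = 37 * 12 * 101 * 39 mod 107
    37 * 12 = 444 = 16 mod 107
    16 * 101 = 1616 = 11 mod 107
    11 * 39 = 429 = 1 mod 107
  39^53 = 1 mod 107
Result 1: 39 is a quadratic residue mod 107.
39^53 mod 107 = 1

1


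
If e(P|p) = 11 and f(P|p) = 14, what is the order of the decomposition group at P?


|D_P| = e * f
= 11 * 14
= 154

154


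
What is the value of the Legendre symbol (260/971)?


p = 971 is prime, so compute (260/971) with the reciprocity algorithm (Jacobi-symbol steps: pull out 2s via (2/n), flip via reciprocity, reduce):
  pull out 2: (2/971) = -1  (since 971 mod 8 = 3)
  pull out 2: (2/971) = -1  (since 971 mod 8 = 3)
  reciprocity: (65/971) -> +(971/65)
  reduce: (61/65)
  reciprocity: (61/65) -> +(65/61)
  reduce: (4/61)
  pull out 2: (2/61) = -1  (since 61 mod 8 = 5)
  pull out 2: (2/61) = -1  (since 61 mod 8 = 5)
  (1/61) = 1
Product of signs = 1
(260/971) = 1

1


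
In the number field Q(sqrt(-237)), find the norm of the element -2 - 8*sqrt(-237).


N(a + b*sqrt(d)) = a^2 - d*b^2
= (-2)^2 - (-237)*(-8)^2
= 4 + 15168
= 15172

15172


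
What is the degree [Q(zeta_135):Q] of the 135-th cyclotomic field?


The degree equals Euler's totient phi(135).
135 = 3^3 * 5
phi(135) = 72

72


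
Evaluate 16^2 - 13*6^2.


x^2 - d*y^2
= 16^2 - 13*6^2
= 256 - 468
= -212

-212


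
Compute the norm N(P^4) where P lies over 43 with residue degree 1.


N(P^a) = p^(a*f)
= 43^(4*1)
= 43^4
= 3418801

3418801


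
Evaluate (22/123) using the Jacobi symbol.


Compute (22/123) via quadratic reciprocity:
  pull out 2: (2/123) = -1  (since 123 mod 8 = 3)
  reciprocity: (11/123) -> -(123/11)
  reduce: (2/11)
  pull out 2: (2/11) = -1  (since 11 mod 8 = 3)
  (1/11) = 1
Product of signs = -1

-1


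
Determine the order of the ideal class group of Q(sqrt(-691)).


K = Q(sqrt(-691)). d mod 4 = 1, so D = disc(K) = d = -691
h(K) equals the number of primitive reduced positive-definite forms (a, b, c) = a*x^2 + b*x*y + c*y^2 with b^2 - 4ac = D,
where reduced means |b| <= a <= c, with b >= 0 whenever |b| = a or a = c, and primitive means gcd(a, b, c) = 1.
Reduced forces 3a^2 <= |D| = 691, so 1 <= a <= 15; b must have the parity of D, and c = (b^2 - D)/(4a) must be an integer >= a.
Enumerate a = 1..15, b in [-a, a]:
  a=1: (1, 1, 173)  [1]
  a=2..4: none
  a=5: (5, -3, 35), (5, 3, 35)  [2]
  a=6: none
  a=7: (7, -3, 25), (7, 3, 25)  [2]
  a=8..15: none
Total reduced forms: 1 + 2 + 2 = 5
h = 5

5


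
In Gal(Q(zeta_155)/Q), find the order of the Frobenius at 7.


The Frobenius at p in Gal(Q(zeta_n)/Q) = (Z/nZ)* is the class of p, so its order is ord_155(7), the smallest k >= 1 with 7^k = 1 mod 155.
n = 155 = 5 * 31, phi(155) = 120; the order divides phi(n).
Divisors of 120: 1, 2, 3, 4, 5, 6, 8, 10, 12, 15, 20, 24, 30, 40, 60, 120
Repeated squaring mod 155: 7^1 = 7, 7^2 = 49, 7^4 = 76, 7^8 = 41, 7^16 = 131, 7^32 = 111, 7^64 = 76
Test divisors in increasing order:
  k=1: 7^1 = 7 mod 155
  k=2: 7^2 = 49 mod 155
  k=3: 7^3 = 49 * 7 = 33 mod 155
  k=4: 7^4 = 76 mod 155
  k=5: 7^5 = 76 * 7 = 67 mod 155
  k=6: 7^6 = 76 * 49 = 4 mod 155
  k=8: 7^8 = 41 mod 155
  k=10: 7^10 = 41 * 49 = 149 mod 155
  k=12: 7^12 = 41 * 76 = 16 mod 155
  k=15: 7^15 = 41 * 76 * 49 * 7 = 63 mod 155
  k=20: 7^20 = 131 * 76 = 36 mod 155
  k=24: 7^24 = 131 * 41 = 101 mod 155
  k=30: 7^30 = 131 * 41 * 76 * 49 = 94 mod 155
  k=40: 7^40 = 111 * 41 = 56 mod 155
  k=60: 7^60 = 111 * 131 * 41 * 76 = 1 mod 155  <- first divisor giving 1
Order = 60

60


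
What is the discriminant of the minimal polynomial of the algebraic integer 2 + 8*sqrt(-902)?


The element 2 + 8*sqrt(-902) has minimal polynomial:
x^2 - 4*x + 57732
Discriminant = (-4)^2 - 4*(57732)
= 16 - 230928
= -230912

-230912


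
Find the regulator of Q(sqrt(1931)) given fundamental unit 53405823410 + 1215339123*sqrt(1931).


epsilon = 53405823410 + 1215339123*sqrt(1931)
= 1.0681e+11
R = ln(1.0681e+11)
= 25.3943

25.3943


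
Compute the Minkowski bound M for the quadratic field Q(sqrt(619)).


d = 619, d mod 4 = 3, so disc(K) = 4d = 2476; |disc(K)| = 2476
Real quadratic field, so n = 2, s = r2 = 0, r1 = 2
M = (n!/n^n) * (4/pi)^s * sqrt(|disc(K)|) = (2!/2^2) * (4/pi)^0 * sqrt(2476)
= 0.5 * 1.000000 * 49.759421
= 24.8797

24.8797


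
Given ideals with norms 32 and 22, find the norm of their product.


N(IJ) = N(I) * N(J)
= 32 * 22
= 704

704


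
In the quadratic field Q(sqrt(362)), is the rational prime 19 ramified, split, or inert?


K = Q(sqrt(362)). Since d mod 4 = 2, disc(K) = 1448.
Check p | disc: 1448 mod 19 = 4.
p does not divide disc. Compute Legendre symbol (d/p):
1^((19-1)/2) mod 19 = 1
(d/p) = 1, so p splits: (p) = P*P' with e=1, f=1, g=2.
Therefore p is split.

split


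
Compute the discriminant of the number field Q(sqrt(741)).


For K = Q(sqrt(d)) with d squarefree: disc(K) = d if d = 1 mod 4, and disc(K) = 4d if d = 2 or 3 mod 4.
Here d = 741, and d mod 4 = 1.
d = 1 mod 4 (O_K = Z[(1+sqrt(d))/2]), so disc(K) = d = 741

741


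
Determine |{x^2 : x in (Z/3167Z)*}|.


For prime p, the number of non-zero quadratic residues is (p-1)/2.
= (3167-1)/2
= 1583

1583


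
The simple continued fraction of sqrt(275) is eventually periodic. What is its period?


Run the CF algorithm for sqrt(275).
a_0 = floor(sqrt(275)) = 16; set m_0=0, q_0=1.
Recurrence: m' = q*a - m,  q' = (d - m'^2)/q,  a' = floor((a_0 + m')/q').
  step 1: m=16, q=19, a=1
  step 2: m=3, q=14, a=1
  step 3: m=11, q=11, a=2
  step 4: m=11, q=14, a=1
  step 5: m=3, q=19, a=1
  step 6: m=16, q=1, a=32
a_6 = 2*a_0 = 32, so the period closes here.
sqrt(275) = [16; 1, 1, 2, 1, 1, 32]
Period length = 6

6


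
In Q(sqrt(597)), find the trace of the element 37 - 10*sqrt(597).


Tr(a + b*sqrt(d)) = (a + b*sqrt(d)) + (a - b*sqrt(d)) = 2a
= 2 * (37)
= 74

74


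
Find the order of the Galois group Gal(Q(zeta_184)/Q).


|Gal(Q(zeta_184)/Q)| = phi(184)
= 88

88


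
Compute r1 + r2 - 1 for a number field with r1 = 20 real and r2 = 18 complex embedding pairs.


By Dirichlet's unit theorem:
rank = r1 + r2 - 1
= 20 + 18 - 1
= 37

37


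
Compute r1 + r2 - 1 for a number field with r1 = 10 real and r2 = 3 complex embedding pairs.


By Dirichlet's unit theorem:
rank = r1 + r2 - 1
= 10 + 3 - 1
= 12

12


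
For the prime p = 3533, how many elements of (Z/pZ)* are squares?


For prime p, the number of non-zero quadratic residues is (p-1)/2.
= (3533-1)/2
= 1766

1766


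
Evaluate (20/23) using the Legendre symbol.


p = 23 is prime, so compute (20/23) with the reciprocity algorithm (Jacobi-symbol steps: pull out 2s via (2/n), flip via reciprocity, reduce):
  pull out 2: (2/23) = +1  (since 23 mod 8 = 7)
  pull out 2: (2/23) = +1  (since 23 mod 8 = 7)
  reciprocity: (5/23) -> +(23/5)
  reduce: (3/5)
  reciprocity: (3/5) -> +(5/3)
  reduce: (2/3)
  pull out 2: (2/3) = -1  (since 3 mod 8 = 3)
  (1/3) = 1
Product of signs = -1
(20/23) = -1

-1


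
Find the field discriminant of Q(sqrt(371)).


For K = Q(sqrt(d)) with d squarefree: disc(K) = d if d = 1 mod 4, and disc(K) = 4d if d = 2 or 3 mod 4.
Here d = 371, and d mod 4 = 3.
d = 3 mod 4, not 1 (O_K = Z[sqrt(d)]), so disc(K) = 4d = 4 * (371) = 1484

1484


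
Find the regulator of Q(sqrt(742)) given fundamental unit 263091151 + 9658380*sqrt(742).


epsilon = 263091151 + 9658380*sqrt(742)
= 5.2618e+08
R = ln(5.2618e+08)
= 20.0812

20.0812


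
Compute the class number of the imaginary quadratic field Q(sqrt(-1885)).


K = Q(sqrt(-1885)). d mod 4 = 3, so D = disc(K) = 4d = -7540
h(K) equals the number of primitive reduced positive-definite forms (a, b, c) = a*x^2 + b*x*y + c*y^2 with b^2 - 4ac = D,
where reduced means |b| <= a <= c, with b >= 0 whenever |b| = a or a = c, and primitive means gcd(a, b, c) = 1.
Reduced forces 3a^2 <= |D| = 7540, so 1 <= a <= 50; b must have the parity of D, and c = (b^2 - D)/(4a) must be an integer >= a.
Enumerate a = 1..50, b in [-a, a]:
  a=1: (1, 0, 1885)  [1]
  a=2: (2, 2, 943)  [1]
  a=3..4: none
  a=5: (5, 0, 377)  [1]
  a=6..9: none
  a=10: (10, 10, 191)  [1]
  a=11..12: none
  a=13: (13, 0, 145)  [1]
  a=14..16: none
  a=17: (17, -12, 113), (17, 12, 113)  [2]
  a=18..22: none
  a=23: (23, -2, 82), (23, 2, 82)  [2]
  a=24..25: none
  a=26: (26, 26, 79)  [1]
  a=27..28: none
  a=29: (29, 0, 65)  [1]
  a=30..33: none
  a=34: (34, -22, 59), (34, 22, 59)  [2]
  a=35..40: none
  a=41: (41, -2, 46), (41, 2, 46)  [2]
  a=42..46: none
  a=47: (47, 36, 47)  [1]
  a=48..50: none
Total reduced forms: 1 + 1 + 1 + 1 + 1 + 2 + 2 + 1 + 1 + 2 + 2 + 1 = 16
h = 16

16


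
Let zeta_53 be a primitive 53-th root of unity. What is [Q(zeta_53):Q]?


The degree equals Euler's totient phi(53).
53 = 53
phi(53) = 52

52


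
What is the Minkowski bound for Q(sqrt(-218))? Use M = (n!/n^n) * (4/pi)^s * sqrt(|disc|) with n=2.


d = -218, d mod 4 = 2, so disc(K) = 4d = -872; |disc(K)| = 872
Imaginary quadratic field, so n = 2, s = r2 = 1, r1 = 0
M = (n!/n^n) * (4/pi)^s * sqrt(|disc(K)|) = (2!/2^2) * (4/pi)^1 * sqrt(872)
= 0.5 * 1.273240 * 29.529646
= 18.7992

18.7992


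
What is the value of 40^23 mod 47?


p = 47 is prime and the exponent is (p-1)/2 = 23, so by Euler's criterion 40^23 = (40/47) = +1 or -1 mod 47.
Compute by square-and-multiply:
  23 = 16 + 4 + 2 + 1 (binary 10111)
  Repeated squaring mod 47: 40^1 = 40, 40^2 = 2, 40^4 = 4, 40^8 = 16, 40^16 = 21
  40^23 = 40^16 * 40^4 * 40^2 * 40^1 = 21 * 4 * 2 * 40 mod 47
    21 * 4 = 84 = 37 mod 47
    37 * 2 = 74 = 27 mod 47
    27 * 40 = 1080 = 46 mod 47
  40^23 = 46 mod 47
Result 46 = p - 1 = -1 mod 47: 40 is a quadratic non-residue mod 47. As a residue in [0, p-1] the value is 46.
40^23 mod 47 = 46

46


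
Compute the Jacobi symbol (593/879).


Compute (593/879) via quadratic reciprocity:
  reciprocity: (593/879) -> +(879/593)
  reduce: (286/593)
  pull out 2: (2/593) = +1  (since 593 mod 8 = 1)
  reciprocity: (143/593) -> +(593/143)
  reduce: (21/143)
  reciprocity: (21/143) -> +(143/21)
  reduce: (17/21)
  reciprocity: (17/21) -> +(21/17)
  reduce: (4/17)
  pull out 2: (2/17) = +1  (since 17 mod 8 = 1)
  pull out 2: (2/17) = +1  (since 17 mod 8 = 1)
  (1/17) = 1
Product of signs = 1

1


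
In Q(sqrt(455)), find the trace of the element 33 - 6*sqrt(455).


Tr(a + b*sqrt(d)) = (a + b*sqrt(d)) + (a - b*sqrt(d)) = 2a
= 2 * (33)
= 66

66


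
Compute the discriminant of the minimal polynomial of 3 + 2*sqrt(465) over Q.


The element 3 + 2*sqrt(465) has minimal polynomial:
x^2 - 6*x - 1851
Discriminant = (-6)^2 - 4*(-1851)
= 36 + 7404
= 7440

7440


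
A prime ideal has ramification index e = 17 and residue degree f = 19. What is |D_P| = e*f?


|D_P| = e * f
= 17 * 19
= 323

323


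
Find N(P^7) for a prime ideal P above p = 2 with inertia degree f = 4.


N(P^a) = p^(a*f)
= 2^(7*4)
= 2^28
= 268435456

268435456


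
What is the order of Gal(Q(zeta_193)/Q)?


|Gal(Q(zeta_193)/Q)| = phi(193)
= 192

192


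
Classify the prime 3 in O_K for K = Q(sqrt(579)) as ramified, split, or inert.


K = Q(sqrt(579)). Since d mod 4 = 3, disc(K) = 2316.
Check p | disc: 2316 mod 3 = 0.
p divides disc, so p ramifies: (p) = P^2 with e=2, f=1, g=1.
Therefore p is ramified.

ramified


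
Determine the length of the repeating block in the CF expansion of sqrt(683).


Run the CF algorithm for sqrt(683).
a_0 = floor(sqrt(683)) = 26; set m_0=0, q_0=1.
Recurrence: m' = q*a - m,  q' = (d - m'^2)/q,  a' = floor((a_0 + m')/q').
  step 1: m=26, q=7, a=7
  step 2: m=23, q=22, a=2
  step 3: m=21, q=11, a=4
  step 4: m=23, q=14, a=3
  step 5: m=19, q=23, a=1
  step 6: m=4, q=29, a=1
  step 7: m=25, q=2, a=25
  step 8: m=25, q=29, a=1
  step 9: m=4, q=23, a=1
  step 10: m=19, q=14, a=3
  step 11: m=23, q=11, a=4
  step 12: m=21, q=22, a=2
  step 13: m=23, q=7, a=7
  step 14: m=26, q=1, a=52
a_14 = 2*a_0 = 52, so the period closes here.
sqrt(683) = [26; 7, 2, 4, 3, 1, 1, 25, 1, 1, 3, 4, 2, 7, 52]
Period length = 14

14


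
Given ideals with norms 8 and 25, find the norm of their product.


N(IJ) = N(I) * N(J)
= 8 * 25
= 200

200


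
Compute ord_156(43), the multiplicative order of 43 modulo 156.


We want ord_156(43), the smallest k >= 1 with 43^k = 1 mod 156.
n = 156 = 2^2 * 3 * 13, phi(156) = 48; the order divides phi(n).
Divisors of 48: 1, 2, 3, 4, 6, 8, 12, 16, 24, 48
Repeated squaring mod 156: 43^1 = 43, 43^2 = 133, 43^4 = 61, 43^8 = 133, 43^16 = 61, 43^32 = 133
Test divisors in increasing order:
  k=1: 43^1 = 43 mod 156
  k=2: 43^2 = 133 mod 156
  k=3: 43^3 = 133 * 43 = 103 mod 156
  k=4: 43^4 = 61 mod 156
  k=6: 43^6 = 61 * 133 = 1 mod 156  <- first divisor giving 1
Order = 6

6


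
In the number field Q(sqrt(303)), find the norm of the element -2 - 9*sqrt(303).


N(a + b*sqrt(d)) = a^2 - d*b^2
= (-2)^2 - (303)*(-9)^2
= 4 - 24543
= -24539

-24539


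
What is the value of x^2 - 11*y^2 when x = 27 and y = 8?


x^2 - d*y^2
= 27^2 - 11*8^2
= 729 - 704
= 25

25


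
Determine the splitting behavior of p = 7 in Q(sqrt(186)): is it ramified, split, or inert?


K = Q(sqrt(186)). Since d mod 4 = 2, disc(K) = 744.
Check p | disc: 744 mod 7 = 2.
p does not divide disc. Compute Legendre symbol (d/p):
4^((7-1)/2) mod 7 = 1
(d/p) = 1, so p splits: (p) = P*P' with e=1, f=1, g=2.
Therefore p is split.

split


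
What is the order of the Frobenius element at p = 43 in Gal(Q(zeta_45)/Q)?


The Frobenius at p in Gal(Q(zeta_n)/Q) = (Z/nZ)* is the class of p, so its order is ord_45(43), the smallest k >= 1 with 43^k = 1 mod 45.
n = 45 = 3^2 * 5, phi(45) = 24; the order divides phi(n).
Divisors of 24: 1, 2, 3, 4, 6, 8, 12, 24
Repeated squaring mod 45: 43^1 = 43, 43^2 = 4, 43^4 = 16, 43^8 = 31, 43^16 = 16
Test divisors in increasing order:
  k=1: 43^1 = 43 mod 45
  k=2: 43^2 = 4 mod 45
  k=3: 43^3 = 4 * 43 = 37 mod 45
  k=4: 43^4 = 16 mod 45
  k=6: 43^6 = 16 * 4 = 19 mod 45
  k=8: 43^8 = 31 mod 45
  k=12: 43^12 = 31 * 16 = 1 mod 45  <- first divisor giving 1
Order = 12

12


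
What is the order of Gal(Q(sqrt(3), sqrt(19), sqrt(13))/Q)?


The 3 square roots of distinct primes are multiplicatively independent over Q,
so [K:Q] = 2^3 and Gal(K/Q) is isomorphic to (Z/2Z)^3.
|Gal| = 2^3 = 8

8


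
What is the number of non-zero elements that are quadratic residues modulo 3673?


For prime p, the number of non-zero quadratic residues is (p-1)/2.
= (3673-1)/2
= 1836

1836


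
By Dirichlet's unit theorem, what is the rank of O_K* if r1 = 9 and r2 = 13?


By Dirichlet's unit theorem:
rank = r1 + r2 - 1
= 9 + 13 - 1
= 21

21


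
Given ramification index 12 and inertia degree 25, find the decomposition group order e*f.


|D_P| = e * f
= 12 * 25
= 300

300


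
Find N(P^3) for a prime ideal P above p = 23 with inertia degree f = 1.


N(P^a) = p^(a*f)
= 23^(3*1)
= 23^3
= 12167

12167


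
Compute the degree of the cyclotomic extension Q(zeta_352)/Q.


The degree equals Euler's totient phi(352).
352 = 2^5 * 11
phi(352) = 160

160


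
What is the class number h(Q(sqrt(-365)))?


K = Q(sqrt(-365)). d mod 4 = 3, so D = disc(K) = 4d = -1460
h(K) equals the number of primitive reduced positive-definite forms (a, b, c) = a*x^2 + b*x*y + c*y^2 with b^2 - 4ac = D,
where reduced means |b| <= a <= c, with b >= 0 whenever |b| = a or a = c, and primitive means gcd(a, b, c) = 1.
Reduced forces 3a^2 <= |D| = 1460, so 1 <= a <= 22; b must have the parity of D, and c = (b^2 - D)/(4a) must be an integer >= a.
Enumerate a = 1..22, b in [-a, a]:
  a=1: (1, 0, 365)  [1]
  a=2: (2, 2, 183)  [1]
  a=3: (3, -2, 122), (3, 2, 122)  [2]
  a=4: none
  a=5: (5, 0, 73)  [1]
  a=6: (6, -2, 61), (6, 2, 61)  [2]
  a=7..8: none
  a=9: (9, -4, 41), (9, 4, 41)  [2]
  a=10: (10, 10, 39)  [1]
  a=11: (11, -6, 34), (11, 6, 34)  [2]
  a=12: none
  a=13: (13, -10, 30), (13, 10, 30)  [2]
  a=14: none
  a=15: (15, -10, 26), (15, 10, 26)  [2]
  a=16: none
  a=17: (17, -6, 22), (17, 6, 22)  [2]
  a=18: (18, -14, 23), (18, 14, 23)  [2]
  a=19..22: none
Total reduced forms: 1 + 1 + 2 + 1 + 2 + 2 + 1 + 2 + 2 + 2 + 2 + 2 = 20
h = 20

20


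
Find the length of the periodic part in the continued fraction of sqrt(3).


Run the CF algorithm for sqrt(3).
a_0 = floor(sqrt(3)) = 1; set m_0=0, q_0=1.
Recurrence: m' = q*a - m,  q' = (d - m'^2)/q,  a' = floor((a_0 + m')/q').
  step 1: m=1, q=2, a=1
  step 2: m=1, q=1, a=2
a_2 = 2*a_0 = 2, so the period closes here.
sqrt(3) = [1; 1, 2]
Period length = 2

2


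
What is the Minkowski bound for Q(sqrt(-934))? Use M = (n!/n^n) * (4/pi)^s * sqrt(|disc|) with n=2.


d = -934, d mod 4 = 2, so disc(K) = 4d = -3736; |disc(K)| = 3736
Imaginary quadratic field, so n = 2, s = r2 = 1, r1 = 0
M = (n!/n^n) * (4/pi)^s * sqrt(|disc(K)|) = (2!/2^2) * (4/pi)^1 * sqrt(3736)
= 0.5 * 1.273240 * 61.122827
= 38.9120

38.9120


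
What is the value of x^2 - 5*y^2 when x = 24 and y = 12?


x^2 - d*y^2
= 24^2 - 5*12^2
= 576 - 720
= -144

-144


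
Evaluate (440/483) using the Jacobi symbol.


Compute (440/483) via quadratic reciprocity:
  pull out 2: (2/483) = -1  (since 483 mod 8 = 3)
  pull out 2: (2/483) = -1  (since 483 mod 8 = 3)
  pull out 2: (2/483) = -1  (since 483 mod 8 = 3)
  reciprocity: (55/483) -> -(483/55)
  reduce: (43/55)
  reciprocity: (43/55) -> -(55/43)
  reduce: (12/43)
  pull out 2: (2/43) = -1  (since 43 mod 8 = 3)
  pull out 2: (2/43) = -1  (since 43 mod 8 = 3)
  reciprocity: (3/43) -> -(43/3)
  reduce: (1/3)
  (1/3) = 1
Product of signs = 1

1


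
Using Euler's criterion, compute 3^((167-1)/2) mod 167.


p = 167 is prime and the exponent is (p-1)/2 = 83, so by Euler's criterion 3^83 = (3/167) = +1 or -1 mod 167.
Compute by square-and-multiply:
  83 = 64 + 16 + 2 + 1 (binary 1010011)
  Repeated squaring mod 167: 3^1 = 3, 3^2 = 9, 3^4 = 81, 3^8 = 48, 3^16 = 133, 3^32 = 154, 3^64 = 2
  3^83 = 3^64 * 3^16 * 3^2 * 3^1 = 2 * 133 * 9 * 3 mod 167
    2 * 133 = 266 = 99 mod 167
    99 * 9 = 891 = 56 mod 167
    56 * 3 = 168 = 1 mod 167
  3^83 = 1 mod 167
Result 1: 3 is a quadratic residue mod 167.
3^83 mod 167 = 1

1


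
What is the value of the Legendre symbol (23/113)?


p = 113 is prime, so compute (23/113) with the reciprocity algorithm (Jacobi-symbol steps: pull out 2s via (2/n), flip via reciprocity, reduce):
  reciprocity: (23/113) -> +(113/23)
  reduce: (21/23)
  reciprocity: (21/23) -> +(23/21)
  reduce: (2/21)
  pull out 2: (2/21) = -1  (since 21 mod 8 = 5)
  (1/21) = 1
Product of signs = -1
(23/113) = -1

-1


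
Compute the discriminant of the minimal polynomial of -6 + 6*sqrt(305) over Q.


The element -6 + 6*sqrt(305) has minimal polynomial:
x^2 + 12*x - 10944
Discriminant = (12)^2 - 4*(-10944)
= 144 + 43776
= 43920

43920


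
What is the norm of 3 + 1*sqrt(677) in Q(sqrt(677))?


N(a + b*sqrt(d)) = a^2 - d*b^2
= (3)^2 - (677)*(1)^2
= 9 - 677
= -668

-668


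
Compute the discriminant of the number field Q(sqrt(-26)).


For K = Q(sqrt(d)) with d squarefree: disc(K) = d if d = 1 mod 4, and disc(K) = 4d if d = 2 or 3 mod 4.
Here d = -26, and d mod 4 = 2.
d = 2 mod 4, not 1 (O_K = Z[sqrt(d)]), so disc(K) = 4d = 4 * (-26) = -104

-104


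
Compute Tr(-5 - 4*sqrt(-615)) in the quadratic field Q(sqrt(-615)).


Tr(a + b*sqrt(d)) = (a + b*sqrt(d)) + (a - b*sqrt(d)) = 2a
= 2 * (-5)
= -10

-10


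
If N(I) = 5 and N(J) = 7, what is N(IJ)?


N(IJ) = N(I) * N(J)
= 5 * 7
= 35

35


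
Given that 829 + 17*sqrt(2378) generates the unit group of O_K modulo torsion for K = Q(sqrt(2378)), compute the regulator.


epsilon = 829 + 17*sqrt(2378)
= 1658.0006
R = ln(1658.0006)
= 7.4134

7.4134


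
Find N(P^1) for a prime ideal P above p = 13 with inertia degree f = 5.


N(P^a) = p^(a*f)
= 13^(1*5)
= 13^5
= 371293

371293


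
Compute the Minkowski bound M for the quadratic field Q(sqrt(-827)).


d = -827, d mod 4 = 1, so disc(K) = d = -827; |disc(K)| = 827
Imaginary quadratic field, so n = 2, s = r2 = 1, r1 = 0
M = (n!/n^n) * (4/pi)^s * sqrt(|disc(K)|) = (2!/2^2) * (4/pi)^1 * sqrt(827)
= 0.5 * 1.273240 * 28.757608
= 18.3077

18.3077


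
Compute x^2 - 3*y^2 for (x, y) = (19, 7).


x^2 - d*y^2
= 19^2 - 3*7^2
= 361 - 147
= 214

214


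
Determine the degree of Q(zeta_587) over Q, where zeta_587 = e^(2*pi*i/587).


The degree equals Euler's totient phi(587).
587 = 587
phi(587) = 586

586


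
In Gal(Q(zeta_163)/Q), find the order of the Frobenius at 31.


The Frobenius at p in Gal(Q(zeta_n)/Q) = (Z/nZ)* is the class of p, so its order is ord_163(31), the smallest k >= 1 with 31^k = 1 mod 163.
n = 163 = 163, phi(163) = 162; the order divides phi(n).
Divisors of 162: 1, 2, 3, 6, 9, 18, 27, 54, 81, 162
Repeated squaring mod 163: 31^1 = 31, 31^2 = 146, 31^4 = 126, 31^8 = 65, 31^16 = 150, 31^32 = 6, 31^64 = 36, 31^128 = 155
Test divisors in increasing order:
  k=1: 31^1 = 31 mod 163
  k=2: 31^2 = 146 mod 163
  k=3: 31^3 = 146 * 31 = 125 mod 163
  k=6: 31^6 = 126 * 146 = 140 mod 163
  k=9: 31^9 = 65 * 31 = 59 mod 163
  k=18: 31^18 = 150 * 146 = 58 mod 163
  k=27: 31^27 = 150 * 65 * 146 * 31 = 162 mod 163
  k=54: 31^54 = 6 * 150 * 126 * 146 = 1 mod 163  <- first divisor giving 1
Order = 54

54


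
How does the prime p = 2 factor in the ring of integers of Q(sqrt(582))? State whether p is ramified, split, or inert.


K = Q(sqrt(582)). Since d mod 4 = 2, disc(K) = 2328.
Check p | disc: 2328 mod 2 = 0.
p divides disc, so p ramifies: (p) = P^2 with e=2, f=1, g=1.
Therefore p is ramified.

ramified


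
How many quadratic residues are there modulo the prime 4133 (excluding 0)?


For prime p, the number of non-zero quadratic residues is (p-1)/2.
= (4133-1)/2
= 2066

2066


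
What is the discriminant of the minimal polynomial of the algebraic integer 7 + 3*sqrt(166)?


The element 7 + 3*sqrt(166) has minimal polynomial:
x^2 - 14*x - 1445
Discriminant = (-14)^2 - 4*(-1445)
= 196 + 5780
= 5976

5976


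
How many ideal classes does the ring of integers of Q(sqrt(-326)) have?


K = Q(sqrt(-326)). d mod 4 = 2, so D = disc(K) = 4d = -1304
h(K) equals the number of primitive reduced positive-definite forms (a, b, c) = a*x^2 + b*x*y + c*y^2 with b^2 - 4ac = D,
where reduced means |b| <= a <= c, with b >= 0 whenever |b| = a or a = c, and primitive means gcd(a, b, c) = 1.
Reduced forces 3a^2 <= |D| = 1304, so 1 <= a <= 20; b must have the parity of D, and c = (b^2 - D)/(4a) must be an integer >= a.
Enumerate a = 1..20, b in [-a, a]:
  a=1: (1, 0, 326)  [1]
  a=2: (2, 0, 163)  [1]
  a=3: (3, -2, 109), (3, 2, 109)  [2]
  a=4: none
  a=5: (5, -4, 66), (5, 4, 66)  [2]
  a=6: (6, -4, 55), (6, 4, 55)  [2]
  a=7..8: none
  a=9: (9, -8, 38), (9, 8, 38)  [2]
  a=10: (10, -4, 33), (10, 4, 33)  [2]
  a=11: (11, -4, 30), (11, 4, 30)  [2]
  a=12: none
  a=13: (13, -10, 27), (13, 10, 27)  [2]
  a=14: none
  a=15: (15, -14, 25), (15, -4, 22), (15, 4, 22), (15, 14, 25)  [4]
  a=16..17: none
  a=18: (18, -8, 19), (18, 8, 19)  [2]
  a=19..20: none
Total reduced forms: 1 + 1 + 2 + 2 + 2 + 2 + 2 + 2 + 2 + 4 + 2 = 22
h = 22

22


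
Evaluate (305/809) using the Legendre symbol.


p = 809 is prime, so compute (305/809) with the reciprocity algorithm (Jacobi-symbol steps: pull out 2s via (2/n), flip via reciprocity, reduce):
  reciprocity: (305/809) -> +(809/305)
  reduce: (199/305)
  reciprocity: (199/305) -> +(305/199)
  reduce: (106/199)
  pull out 2: (2/199) = +1  (since 199 mod 8 = 7)
  reciprocity: (53/199) -> +(199/53)
  reduce: (40/53)
  pull out 2: (2/53) = -1  (since 53 mod 8 = 5)
  pull out 2: (2/53) = -1  (since 53 mod 8 = 5)
  pull out 2: (2/53) = -1  (since 53 mod 8 = 5)
  reciprocity: (5/53) -> +(53/5)
  reduce: (3/5)
  reciprocity: (3/5) -> +(5/3)
  reduce: (2/3)
  pull out 2: (2/3) = -1  (since 3 mod 8 = 3)
  (1/3) = 1
Product of signs = 1
(305/809) = 1

1


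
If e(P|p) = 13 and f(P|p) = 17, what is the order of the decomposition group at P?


|D_P| = e * f
= 13 * 17
= 221

221


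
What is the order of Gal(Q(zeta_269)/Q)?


|Gal(Q(zeta_269)/Q)| = phi(269)
= 268

268
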